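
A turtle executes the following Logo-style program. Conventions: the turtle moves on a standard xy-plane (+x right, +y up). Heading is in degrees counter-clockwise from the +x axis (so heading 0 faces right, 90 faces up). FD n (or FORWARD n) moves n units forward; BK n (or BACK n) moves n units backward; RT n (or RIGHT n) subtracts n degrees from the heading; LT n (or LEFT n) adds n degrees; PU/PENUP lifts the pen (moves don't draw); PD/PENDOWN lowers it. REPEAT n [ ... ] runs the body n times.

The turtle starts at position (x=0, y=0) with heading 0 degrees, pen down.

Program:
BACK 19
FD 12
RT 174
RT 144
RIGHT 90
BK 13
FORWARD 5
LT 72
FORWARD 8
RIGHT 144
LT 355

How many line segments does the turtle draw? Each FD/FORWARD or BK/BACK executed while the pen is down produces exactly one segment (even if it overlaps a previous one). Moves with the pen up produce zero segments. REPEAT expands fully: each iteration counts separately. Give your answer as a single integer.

Answer: 5

Derivation:
Executing turtle program step by step:
Start: pos=(0,0), heading=0, pen down
BK 19: (0,0) -> (-19,0) [heading=0, draw]
FD 12: (-19,0) -> (-7,0) [heading=0, draw]
RT 174: heading 0 -> 186
RT 144: heading 186 -> 42
RT 90: heading 42 -> 312
BK 13: (-7,0) -> (-15.699,9.661) [heading=312, draw]
FD 5: (-15.699,9.661) -> (-12.353,5.945) [heading=312, draw]
LT 72: heading 312 -> 24
FD 8: (-12.353,5.945) -> (-5.045,9.199) [heading=24, draw]
RT 144: heading 24 -> 240
LT 355: heading 240 -> 235
Final: pos=(-5.045,9.199), heading=235, 5 segment(s) drawn
Segments drawn: 5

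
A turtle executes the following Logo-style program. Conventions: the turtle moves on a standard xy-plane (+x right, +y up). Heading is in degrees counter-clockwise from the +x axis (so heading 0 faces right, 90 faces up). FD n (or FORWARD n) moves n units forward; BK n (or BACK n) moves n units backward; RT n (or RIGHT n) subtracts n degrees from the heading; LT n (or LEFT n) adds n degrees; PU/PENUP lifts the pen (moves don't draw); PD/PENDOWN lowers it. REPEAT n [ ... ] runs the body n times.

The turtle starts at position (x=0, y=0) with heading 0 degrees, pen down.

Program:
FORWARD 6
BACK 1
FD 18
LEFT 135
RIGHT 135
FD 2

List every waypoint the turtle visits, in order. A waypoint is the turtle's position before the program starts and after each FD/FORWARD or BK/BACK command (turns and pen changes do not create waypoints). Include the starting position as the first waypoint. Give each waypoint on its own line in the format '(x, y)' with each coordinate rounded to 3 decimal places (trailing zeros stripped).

Answer: (0, 0)
(6, 0)
(5, 0)
(23, 0)
(25, 0)

Derivation:
Executing turtle program step by step:
Start: pos=(0,0), heading=0, pen down
FD 6: (0,0) -> (6,0) [heading=0, draw]
BK 1: (6,0) -> (5,0) [heading=0, draw]
FD 18: (5,0) -> (23,0) [heading=0, draw]
LT 135: heading 0 -> 135
RT 135: heading 135 -> 0
FD 2: (23,0) -> (25,0) [heading=0, draw]
Final: pos=(25,0), heading=0, 4 segment(s) drawn
Waypoints (5 total):
(0, 0)
(6, 0)
(5, 0)
(23, 0)
(25, 0)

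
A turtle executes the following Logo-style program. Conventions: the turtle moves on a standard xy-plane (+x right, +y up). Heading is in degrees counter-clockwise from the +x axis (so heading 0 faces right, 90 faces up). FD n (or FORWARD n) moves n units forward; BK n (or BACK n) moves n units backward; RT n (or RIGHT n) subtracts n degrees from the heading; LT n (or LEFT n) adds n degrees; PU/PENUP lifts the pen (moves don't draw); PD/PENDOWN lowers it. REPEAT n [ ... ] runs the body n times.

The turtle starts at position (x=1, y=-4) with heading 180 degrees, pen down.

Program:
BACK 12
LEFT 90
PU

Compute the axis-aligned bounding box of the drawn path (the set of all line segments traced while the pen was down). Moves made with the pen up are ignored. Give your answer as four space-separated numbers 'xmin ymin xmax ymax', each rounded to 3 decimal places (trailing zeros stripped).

Executing turtle program step by step:
Start: pos=(1,-4), heading=180, pen down
BK 12: (1,-4) -> (13,-4) [heading=180, draw]
LT 90: heading 180 -> 270
PU: pen up
Final: pos=(13,-4), heading=270, 1 segment(s) drawn

Segment endpoints: x in {1, 13}, y in {-4, -4}
xmin=1, ymin=-4, xmax=13, ymax=-4

Answer: 1 -4 13 -4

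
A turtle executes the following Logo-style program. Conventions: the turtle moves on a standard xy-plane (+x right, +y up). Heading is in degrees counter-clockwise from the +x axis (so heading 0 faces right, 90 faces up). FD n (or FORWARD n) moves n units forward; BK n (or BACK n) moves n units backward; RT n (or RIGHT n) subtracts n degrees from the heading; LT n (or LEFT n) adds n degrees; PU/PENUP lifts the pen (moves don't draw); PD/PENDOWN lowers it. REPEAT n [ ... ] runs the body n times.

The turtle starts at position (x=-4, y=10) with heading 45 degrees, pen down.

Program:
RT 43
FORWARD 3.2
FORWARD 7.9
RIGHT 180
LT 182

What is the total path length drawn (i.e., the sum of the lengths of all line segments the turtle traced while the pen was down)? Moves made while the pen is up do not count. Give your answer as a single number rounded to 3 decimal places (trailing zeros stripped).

Executing turtle program step by step:
Start: pos=(-4,10), heading=45, pen down
RT 43: heading 45 -> 2
FD 3.2: (-4,10) -> (-0.802,10.112) [heading=2, draw]
FD 7.9: (-0.802,10.112) -> (7.093,10.387) [heading=2, draw]
RT 180: heading 2 -> 182
LT 182: heading 182 -> 4
Final: pos=(7.093,10.387), heading=4, 2 segment(s) drawn

Segment lengths:
  seg 1: (-4,10) -> (-0.802,10.112), length = 3.2
  seg 2: (-0.802,10.112) -> (7.093,10.387), length = 7.9
Total = 11.1

Answer: 11.1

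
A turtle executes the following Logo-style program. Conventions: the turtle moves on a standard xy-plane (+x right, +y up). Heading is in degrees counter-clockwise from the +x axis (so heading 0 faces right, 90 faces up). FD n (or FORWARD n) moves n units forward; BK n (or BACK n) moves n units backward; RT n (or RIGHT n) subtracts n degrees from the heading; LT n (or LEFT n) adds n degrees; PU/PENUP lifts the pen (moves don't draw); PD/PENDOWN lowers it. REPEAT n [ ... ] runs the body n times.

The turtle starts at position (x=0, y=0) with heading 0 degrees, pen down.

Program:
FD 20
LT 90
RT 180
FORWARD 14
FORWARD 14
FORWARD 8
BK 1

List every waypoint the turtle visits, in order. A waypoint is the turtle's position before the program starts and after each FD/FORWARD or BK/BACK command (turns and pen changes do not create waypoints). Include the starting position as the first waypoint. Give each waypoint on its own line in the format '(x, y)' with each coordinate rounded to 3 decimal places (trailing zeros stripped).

Executing turtle program step by step:
Start: pos=(0,0), heading=0, pen down
FD 20: (0,0) -> (20,0) [heading=0, draw]
LT 90: heading 0 -> 90
RT 180: heading 90 -> 270
FD 14: (20,0) -> (20,-14) [heading=270, draw]
FD 14: (20,-14) -> (20,-28) [heading=270, draw]
FD 8: (20,-28) -> (20,-36) [heading=270, draw]
BK 1: (20,-36) -> (20,-35) [heading=270, draw]
Final: pos=(20,-35), heading=270, 5 segment(s) drawn
Waypoints (6 total):
(0, 0)
(20, 0)
(20, -14)
(20, -28)
(20, -36)
(20, -35)

Answer: (0, 0)
(20, 0)
(20, -14)
(20, -28)
(20, -36)
(20, -35)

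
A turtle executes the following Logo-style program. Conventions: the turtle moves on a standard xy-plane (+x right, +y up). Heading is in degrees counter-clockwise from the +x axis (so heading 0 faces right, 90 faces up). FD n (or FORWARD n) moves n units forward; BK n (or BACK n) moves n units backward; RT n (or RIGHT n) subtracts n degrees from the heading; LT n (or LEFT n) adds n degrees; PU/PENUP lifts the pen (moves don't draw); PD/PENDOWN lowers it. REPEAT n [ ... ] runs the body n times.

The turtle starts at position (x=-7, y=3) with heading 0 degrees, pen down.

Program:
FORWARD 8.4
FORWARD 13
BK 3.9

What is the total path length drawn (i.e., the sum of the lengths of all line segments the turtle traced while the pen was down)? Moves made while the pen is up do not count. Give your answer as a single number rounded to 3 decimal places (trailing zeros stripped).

Executing turtle program step by step:
Start: pos=(-7,3), heading=0, pen down
FD 8.4: (-7,3) -> (1.4,3) [heading=0, draw]
FD 13: (1.4,3) -> (14.4,3) [heading=0, draw]
BK 3.9: (14.4,3) -> (10.5,3) [heading=0, draw]
Final: pos=(10.5,3), heading=0, 3 segment(s) drawn

Segment lengths:
  seg 1: (-7,3) -> (1.4,3), length = 8.4
  seg 2: (1.4,3) -> (14.4,3), length = 13
  seg 3: (14.4,3) -> (10.5,3), length = 3.9
Total = 25.3

Answer: 25.3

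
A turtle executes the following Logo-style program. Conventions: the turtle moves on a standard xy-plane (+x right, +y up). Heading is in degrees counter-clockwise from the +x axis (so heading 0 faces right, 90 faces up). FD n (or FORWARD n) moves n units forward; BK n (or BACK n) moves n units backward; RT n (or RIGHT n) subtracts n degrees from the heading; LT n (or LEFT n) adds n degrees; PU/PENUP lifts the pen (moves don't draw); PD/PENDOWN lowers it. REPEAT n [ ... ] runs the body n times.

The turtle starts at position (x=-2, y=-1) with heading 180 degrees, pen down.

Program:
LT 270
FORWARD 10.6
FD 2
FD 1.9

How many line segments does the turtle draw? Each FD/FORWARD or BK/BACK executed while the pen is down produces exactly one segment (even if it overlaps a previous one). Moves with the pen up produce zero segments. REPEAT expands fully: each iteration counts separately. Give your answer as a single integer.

Answer: 3

Derivation:
Executing turtle program step by step:
Start: pos=(-2,-1), heading=180, pen down
LT 270: heading 180 -> 90
FD 10.6: (-2,-1) -> (-2,9.6) [heading=90, draw]
FD 2: (-2,9.6) -> (-2,11.6) [heading=90, draw]
FD 1.9: (-2,11.6) -> (-2,13.5) [heading=90, draw]
Final: pos=(-2,13.5), heading=90, 3 segment(s) drawn
Segments drawn: 3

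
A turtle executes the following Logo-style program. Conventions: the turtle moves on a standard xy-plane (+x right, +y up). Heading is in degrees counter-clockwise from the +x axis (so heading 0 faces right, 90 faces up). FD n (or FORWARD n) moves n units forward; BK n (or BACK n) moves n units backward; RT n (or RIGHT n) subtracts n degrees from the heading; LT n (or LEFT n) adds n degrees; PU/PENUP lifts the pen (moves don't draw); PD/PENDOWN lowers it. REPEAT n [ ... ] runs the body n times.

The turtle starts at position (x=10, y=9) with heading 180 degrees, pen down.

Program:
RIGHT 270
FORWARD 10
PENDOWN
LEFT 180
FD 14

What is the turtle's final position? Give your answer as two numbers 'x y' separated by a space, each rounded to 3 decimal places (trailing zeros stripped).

Executing turtle program step by step:
Start: pos=(10,9), heading=180, pen down
RT 270: heading 180 -> 270
FD 10: (10,9) -> (10,-1) [heading=270, draw]
PD: pen down
LT 180: heading 270 -> 90
FD 14: (10,-1) -> (10,13) [heading=90, draw]
Final: pos=(10,13), heading=90, 2 segment(s) drawn

Answer: 10 13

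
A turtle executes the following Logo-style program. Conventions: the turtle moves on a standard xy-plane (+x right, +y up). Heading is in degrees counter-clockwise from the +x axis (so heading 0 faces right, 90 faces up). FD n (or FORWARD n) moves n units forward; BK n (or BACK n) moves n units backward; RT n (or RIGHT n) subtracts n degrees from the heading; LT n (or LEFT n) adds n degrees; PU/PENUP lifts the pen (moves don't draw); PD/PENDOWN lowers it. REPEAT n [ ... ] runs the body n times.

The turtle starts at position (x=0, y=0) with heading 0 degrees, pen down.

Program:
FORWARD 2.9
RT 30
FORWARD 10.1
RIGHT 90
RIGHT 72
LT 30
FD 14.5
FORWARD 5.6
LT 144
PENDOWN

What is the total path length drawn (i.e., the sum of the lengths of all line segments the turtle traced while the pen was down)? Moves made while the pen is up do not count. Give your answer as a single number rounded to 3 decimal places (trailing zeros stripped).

Answer: 33.1

Derivation:
Executing turtle program step by step:
Start: pos=(0,0), heading=0, pen down
FD 2.9: (0,0) -> (2.9,0) [heading=0, draw]
RT 30: heading 0 -> 330
FD 10.1: (2.9,0) -> (11.647,-5.05) [heading=330, draw]
RT 90: heading 330 -> 240
RT 72: heading 240 -> 168
LT 30: heading 168 -> 198
FD 14.5: (11.647,-5.05) -> (-2.143,-9.531) [heading=198, draw]
FD 5.6: (-2.143,-9.531) -> (-7.469,-11.261) [heading=198, draw]
LT 144: heading 198 -> 342
PD: pen down
Final: pos=(-7.469,-11.261), heading=342, 4 segment(s) drawn

Segment lengths:
  seg 1: (0,0) -> (2.9,0), length = 2.9
  seg 2: (2.9,0) -> (11.647,-5.05), length = 10.1
  seg 3: (11.647,-5.05) -> (-2.143,-9.531), length = 14.5
  seg 4: (-2.143,-9.531) -> (-7.469,-11.261), length = 5.6
Total = 33.1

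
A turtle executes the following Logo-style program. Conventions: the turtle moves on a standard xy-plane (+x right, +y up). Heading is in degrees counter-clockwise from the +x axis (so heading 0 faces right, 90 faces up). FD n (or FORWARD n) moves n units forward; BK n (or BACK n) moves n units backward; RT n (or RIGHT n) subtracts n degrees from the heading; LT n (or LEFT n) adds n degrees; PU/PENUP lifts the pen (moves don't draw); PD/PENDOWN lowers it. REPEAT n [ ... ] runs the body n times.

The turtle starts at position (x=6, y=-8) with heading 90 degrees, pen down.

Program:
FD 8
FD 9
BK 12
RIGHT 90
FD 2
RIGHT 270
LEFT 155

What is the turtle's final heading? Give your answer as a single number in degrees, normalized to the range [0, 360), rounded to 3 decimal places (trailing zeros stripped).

Answer: 245

Derivation:
Executing turtle program step by step:
Start: pos=(6,-8), heading=90, pen down
FD 8: (6,-8) -> (6,0) [heading=90, draw]
FD 9: (6,0) -> (6,9) [heading=90, draw]
BK 12: (6,9) -> (6,-3) [heading=90, draw]
RT 90: heading 90 -> 0
FD 2: (6,-3) -> (8,-3) [heading=0, draw]
RT 270: heading 0 -> 90
LT 155: heading 90 -> 245
Final: pos=(8,-3), heading=245, 4 segment(s) drawn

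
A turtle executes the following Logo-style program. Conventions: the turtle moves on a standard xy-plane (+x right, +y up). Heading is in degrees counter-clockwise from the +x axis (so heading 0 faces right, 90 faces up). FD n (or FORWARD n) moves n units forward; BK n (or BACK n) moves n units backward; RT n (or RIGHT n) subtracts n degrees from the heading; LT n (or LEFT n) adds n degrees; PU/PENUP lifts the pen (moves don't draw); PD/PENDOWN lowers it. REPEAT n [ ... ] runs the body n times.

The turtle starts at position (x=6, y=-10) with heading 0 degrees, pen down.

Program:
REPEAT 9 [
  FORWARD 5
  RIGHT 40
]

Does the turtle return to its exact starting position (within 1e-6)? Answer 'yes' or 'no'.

Executing turtle program step by step:
Start: pos=(6,-10), heading=0, pen down
REPEAT 9 [
  -- iteration 1/9 --
  FD 5: (6,-10) -> (11,-10) [heading=0, draw]
  RT 40: heading 0 -> 320
  -- iteration 2/9 --
  FD 5: (11,-10) -> (14.83,-13.214) [heading=320, draw]
  RT 40: heading 320 -> 280
  -- iteration 3/9 --
  FD 5: (14.83,-13.214) -> (15.698,-18.138) [heading=280, draw]
  RT 40: heading 280 -> 240
  -- iteration 4/9 --
  FD 5: (15.698,-18.138) -> (13.198,-22.468) [heading=240, draw]
  RT 40: heading 240 -> 200
  -- iteration 5/9 --
  FD 5: (13.198,-22.468) -> (8.5,-24.178) [heading=200, draw]
  RT 40: heading 200 -> 160
  -- iteration 6/9 --
  FD 5: (8.5,-24.178) -> (3.802,-22.468) [heading=160, draw]
  RT 40: heading 160 -> 120
  -- iteration 7/9 --
  FD 5: (3.802,-22.468) -> (1.302,-18.138) [heading=120, draw]
  RT 40: heading 120 -> 80
  -- iteration 8/9 --
  FD 5: (1.302,-18.138) -> (2.17,-13.214) [heading=80, draw]
  RT 40: heading 80 -> 40
  -- iteration 9/9 --
  FD 5: (2.17,-13.214) -> (6,-10) [heading=40, draw]
  RT 40: heading 40 -> 0
]
Final: pos=(6,-10), heading=0, 9 segment(s) drawn

Start position: (6, -10)
Final position: (6, -10)
Distance = 0; < 1e-6 -> CLOSED

Answer: yes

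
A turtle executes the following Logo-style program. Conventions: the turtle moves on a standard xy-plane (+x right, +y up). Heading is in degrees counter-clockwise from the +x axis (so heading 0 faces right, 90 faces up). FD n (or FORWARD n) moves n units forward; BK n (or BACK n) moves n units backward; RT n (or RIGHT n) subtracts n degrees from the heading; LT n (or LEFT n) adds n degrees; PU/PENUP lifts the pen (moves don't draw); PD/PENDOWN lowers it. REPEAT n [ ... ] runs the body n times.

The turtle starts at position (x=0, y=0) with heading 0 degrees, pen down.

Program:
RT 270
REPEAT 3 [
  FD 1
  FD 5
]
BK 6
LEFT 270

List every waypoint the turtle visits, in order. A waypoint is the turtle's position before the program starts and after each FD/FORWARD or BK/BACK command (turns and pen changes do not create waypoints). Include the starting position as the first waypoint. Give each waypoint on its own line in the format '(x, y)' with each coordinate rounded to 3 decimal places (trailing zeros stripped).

Executing turtle program step by step:
Start: pos=(0,0), heading=0, pen down
RT 270: heading 0 -> 90
REPEAT 3 [
  -- iteration 1/3 --
  FD 1: (0,0) -> (0,1) [heading=90, draw]
  FD 5: (0,1) -> (0,6) [heading=90, draw]
  -- iteration 2/3 --
  FD 1: (0,6) -> (0,7) [heading=90, draw]
  FD 5: (0,7) -> (0,12) [heading=90, draw]
  -- iteration 3/3 --
  FD 1: (0,12) -> (0,13) [heading=90, draw]
  FD 5: (0,13) -> (0,18) [heading=90, draw]
]
BK 6: (0,18) -> (0,12) [heading=90, draw]
LT 270: heading 90 -> 0
Final: pos=(0,12), heading=0, 7 segment(s) drawn
Waypoints (8 total):
(0, 0)
(0, 1)
(0, 6)
(0, 7)
(0, 12)
(0, 13)
(0, 18)
(0, 12)

Answer: (0, 0)
(0, 1)
(0, 6)
(0, 7)
(0, 12)
(0, 13)
(0, 18)
(0, 12)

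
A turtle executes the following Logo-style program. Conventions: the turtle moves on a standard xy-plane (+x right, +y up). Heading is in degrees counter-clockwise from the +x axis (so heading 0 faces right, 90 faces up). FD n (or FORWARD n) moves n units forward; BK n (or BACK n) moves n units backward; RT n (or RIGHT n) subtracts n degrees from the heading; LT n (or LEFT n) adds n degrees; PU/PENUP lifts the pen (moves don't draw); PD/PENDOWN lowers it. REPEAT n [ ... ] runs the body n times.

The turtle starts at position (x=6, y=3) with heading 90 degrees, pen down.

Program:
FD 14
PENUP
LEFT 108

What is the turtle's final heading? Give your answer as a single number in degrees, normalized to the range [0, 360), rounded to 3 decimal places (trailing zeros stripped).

Executing turtle program step by step:
Start: pos=(6,3), heading=90, pen down
FD 14: (6,3) -> (6,17) [heading=90, draw]
PU: pen up
LT 108: heading 90 -> 198
Final: pos=(6,17), heading=198, 1 segment(s) drawn

Answer: 198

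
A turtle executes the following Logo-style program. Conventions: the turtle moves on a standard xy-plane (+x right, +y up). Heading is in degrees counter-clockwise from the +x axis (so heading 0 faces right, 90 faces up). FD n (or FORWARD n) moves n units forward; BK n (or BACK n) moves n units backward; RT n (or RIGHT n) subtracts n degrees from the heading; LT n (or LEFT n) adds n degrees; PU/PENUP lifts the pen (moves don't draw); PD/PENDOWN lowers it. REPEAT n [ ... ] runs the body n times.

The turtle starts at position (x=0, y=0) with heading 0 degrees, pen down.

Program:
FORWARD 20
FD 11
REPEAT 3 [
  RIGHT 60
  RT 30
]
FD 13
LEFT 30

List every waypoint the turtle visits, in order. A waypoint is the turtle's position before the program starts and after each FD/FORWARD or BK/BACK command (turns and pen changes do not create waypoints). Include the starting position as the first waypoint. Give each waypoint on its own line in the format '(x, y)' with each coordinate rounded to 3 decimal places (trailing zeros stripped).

Answer: (0, 0)
(20, 0)
(31, 0)
(31, 13)

Derivation:
Executing turtle program step by step:
Start: pos=(0,0), heading=0, pen down
FD 20: (0,0) -> (20,0) [heading=0, draw]
FD 11: (20,0) -> (31,0) [heading=0, draw]
REPEAT 3 [
  -- iteration 1/3 --
  RT 60: heading 0 -> 300
  RT 30: heading 300 -> 270
  -- iteration 2/3 --
  RT 60: heading 270 -> 210
  RT 30: heading 210 -> 180
  -- iteration 3/3 --
  RT 60: heading 180 -> 120
  RT 30: heading 120 -> 90
]
FD 13: (31,0) -> (31,13) [heading=90, draw]
LT 30: heading 90 -> 120
Final: pos=(31,13), heading=120, 3 segment(s) drawn
Waypoints (4 total):
(0, 0)
(20, 0)
(31, 0)
(31, 13)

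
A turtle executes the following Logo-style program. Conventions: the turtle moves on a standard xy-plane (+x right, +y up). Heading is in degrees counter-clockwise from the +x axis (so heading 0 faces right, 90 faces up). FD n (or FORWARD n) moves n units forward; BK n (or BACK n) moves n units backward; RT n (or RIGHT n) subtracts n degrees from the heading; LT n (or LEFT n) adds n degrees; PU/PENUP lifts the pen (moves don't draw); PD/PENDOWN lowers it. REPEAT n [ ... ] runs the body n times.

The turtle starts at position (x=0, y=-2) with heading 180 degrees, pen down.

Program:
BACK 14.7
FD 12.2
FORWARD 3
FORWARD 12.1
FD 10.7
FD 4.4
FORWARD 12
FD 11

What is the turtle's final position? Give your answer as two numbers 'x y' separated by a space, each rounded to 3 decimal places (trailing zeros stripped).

Answer: -50.7 -2

Derivation:
Executing turtle program step by step:
Start: pos=(0,-2), heading=180, pen down
BK 14.7: (0,-2) -> (14.7,-2) [heading=180, draw]
FD 12.2: (14.7,-2) -> (2.5,-2) [heading=180, draw]
FD 3: (2.5,-2) -> (-0.5,-2) [heading=180, draw]
FD 12.1: (-0.5,-2) -> (-12.6,-2) [heading=180, draw]
FD 10.7: (-12.6,-2) -> (-23.3,-2) [heading=180, draw]
FD 4.4: (-23.3,-2) -> (-27.7,-2) [heading=180, draw]
FD 12: (-27.7,-2) -> (-39.7,-2) [heading=180, draw]
FD 11: (-39.7,-2) -> (-50.7,-2) [heading=180, draw]
Final: pos=(-50.7,-2), heading=180, 8 segment(s) drawn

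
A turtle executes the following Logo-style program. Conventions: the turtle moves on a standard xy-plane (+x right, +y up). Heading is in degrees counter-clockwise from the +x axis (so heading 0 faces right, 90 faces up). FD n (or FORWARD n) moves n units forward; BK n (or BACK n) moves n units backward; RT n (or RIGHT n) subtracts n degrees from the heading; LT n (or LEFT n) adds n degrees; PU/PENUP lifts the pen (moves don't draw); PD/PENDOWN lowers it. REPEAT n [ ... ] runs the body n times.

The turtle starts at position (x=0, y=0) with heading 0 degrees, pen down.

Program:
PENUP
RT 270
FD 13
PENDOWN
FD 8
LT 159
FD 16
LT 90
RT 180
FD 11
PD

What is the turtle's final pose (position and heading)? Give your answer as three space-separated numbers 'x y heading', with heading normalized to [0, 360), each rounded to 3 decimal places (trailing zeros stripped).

Executing turtle program step by step:
Start: pos=(0,0), heading=0, pen down
PU: pen up
RT 270: heading 0 -> 90
FD 13: (0,0) -> (0,13) [heading=90, move]
PD: pen down
FD 8: (0,13) -> (0,21) [heading=90, draw]
LT 159: heading 90 -> 249
FD 16: (0,21) -> (-5.734,6.063) [heading=249, draw]
LT 90: heading 249 -> 339
RT 180: heading 339 -> 159
FD 11: (-5.734,6.063) -> (-16.003,10.005) [heading=159, draw]
PD: pen down
Final: pos=(-16.003,10.005), heading=159, 3 segment(s) drawn

Answer: -16.003 10.005 159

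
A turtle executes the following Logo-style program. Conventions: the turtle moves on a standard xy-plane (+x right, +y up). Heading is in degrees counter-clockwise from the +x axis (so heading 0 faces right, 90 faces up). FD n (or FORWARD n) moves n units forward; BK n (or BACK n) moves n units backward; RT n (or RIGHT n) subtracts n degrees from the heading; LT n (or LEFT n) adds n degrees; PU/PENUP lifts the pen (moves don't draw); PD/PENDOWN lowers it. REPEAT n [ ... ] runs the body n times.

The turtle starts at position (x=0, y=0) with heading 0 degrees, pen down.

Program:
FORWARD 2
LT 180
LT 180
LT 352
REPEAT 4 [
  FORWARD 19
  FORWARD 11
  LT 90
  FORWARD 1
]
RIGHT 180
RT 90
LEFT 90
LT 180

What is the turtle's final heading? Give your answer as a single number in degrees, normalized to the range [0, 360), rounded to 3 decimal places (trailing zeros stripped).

Answer: 352

Derivation:
Executing turtle program step by step:
Start: pos=(0,0), heading=0, pen down
FD 2: (0,0) -> (2,0) [heading=0, draw]
LT 180: heading 0 -> 180
LT 180: heading 180 -> 0
LT 352: heading 0 -> 352
REPEAT 4 [
  -- iteration 1/4 --
  FD 19: (2,0) -> (20.815,-2.644) [heading=352, draw]
  FD 11: (20.815,-2.644) -> (31.708,-4.175) [heading=352, draw]
  LT 90: heading 352 -> 82
  FD 1: (31.708,-4.175) -> (31.847,-3.185) [heading=82, draw]
  -- iteration 2/4 --
  FD 19: (31.847,-3.185) -> (34.492,15.63) [heading=82, draw]
  FD 11: (34.492,15.63) -> (36.022,26.523) [heading=82, draw]
  LT 90: heading 82 -> 172
  FD 1: (36.022,26.523) -> (35.032,26.662) [heading=172, draw]
  -- iteration 3/4 --
  FD 19: (35.032,26.662) -> (16.217,29.307) [heading=172, draw]
  FD 11: (16.217,29.307) -> (5.324,30.837) [heading=172, draw]
  LT 90: heading 172 -> 262
  FD 1: (5.324,30.837) -> (5.185,29.847) [heading=262, draw]
  -- iteration 4/4 --
  FD 19: (5.185,29.847) -> (2.541,11.032) [heading=262, draw]
  FD 11: (2.541,11.032) -> (1.01,0.139) [heading=262, draw]
  LT 90: heading 262 -> 352
  FD 1: (1.01,0.139) -> (2,0) [heading=352, draw]
]
RT 180: heading 352 -> 172
RT 90: heading 172 -> 82
LT 90: heading 82 -> 172
LT 180: heading 172 -> 352
Final: pos=(2,0), heading=352, 13 segment(s) drawn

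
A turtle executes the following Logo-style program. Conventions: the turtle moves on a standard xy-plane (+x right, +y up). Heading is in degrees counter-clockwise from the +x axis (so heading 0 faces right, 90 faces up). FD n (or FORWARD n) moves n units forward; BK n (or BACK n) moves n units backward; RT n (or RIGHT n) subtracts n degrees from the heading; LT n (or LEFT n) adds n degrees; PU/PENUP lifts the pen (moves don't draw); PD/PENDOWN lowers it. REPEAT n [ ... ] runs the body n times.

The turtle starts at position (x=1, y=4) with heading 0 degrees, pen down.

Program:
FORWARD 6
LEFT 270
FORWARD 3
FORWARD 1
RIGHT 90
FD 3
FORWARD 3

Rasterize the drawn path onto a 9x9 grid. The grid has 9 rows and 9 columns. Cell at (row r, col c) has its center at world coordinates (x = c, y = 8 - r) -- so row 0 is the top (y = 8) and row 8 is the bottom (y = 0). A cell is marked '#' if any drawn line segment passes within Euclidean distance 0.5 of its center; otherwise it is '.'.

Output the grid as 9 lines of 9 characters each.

Answer: .........
.........
.........
.........
.#######.
.......#.
.......#.
.......#.
.#######.

Derivation:
Segment 0: (1,4) -> (7,4)
Segment 1: (7,4) -> (7,1)
Segment 2: (7,1) -> (7,0)
Segment 3: (7,0) -> (4,0)
Segment 4: (4,0) -> (1,0)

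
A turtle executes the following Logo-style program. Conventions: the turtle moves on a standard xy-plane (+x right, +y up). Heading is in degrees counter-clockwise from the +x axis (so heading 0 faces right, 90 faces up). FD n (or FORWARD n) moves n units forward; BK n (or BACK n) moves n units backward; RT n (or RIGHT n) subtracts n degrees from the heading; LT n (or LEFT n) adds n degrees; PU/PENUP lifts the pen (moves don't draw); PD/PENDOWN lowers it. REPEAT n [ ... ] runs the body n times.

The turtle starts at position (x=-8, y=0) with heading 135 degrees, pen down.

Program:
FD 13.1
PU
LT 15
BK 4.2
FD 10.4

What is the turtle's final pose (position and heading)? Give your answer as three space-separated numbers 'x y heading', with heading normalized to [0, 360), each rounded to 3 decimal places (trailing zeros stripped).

Answer: -22.632 12.363 150

Derivation:
Executing turtle program step by step:
Start: pos=(-8,0), heading=135, pen down
FD 13.1: (-8,0) -> (-17.263,9.263) [heading=135, draw]
PU: pen up
LT 15: heading 135 -> 150
BK 4.2: (-17.263,9.263) -> (-13.626,7.163) [heading=150, move]
FD 10.4: (-13.626,7.163) -> (-22.632,12.363) [heading=150, move]
Final: pos=(-22.632,12.363), heading=150, 1 segment(s) drawn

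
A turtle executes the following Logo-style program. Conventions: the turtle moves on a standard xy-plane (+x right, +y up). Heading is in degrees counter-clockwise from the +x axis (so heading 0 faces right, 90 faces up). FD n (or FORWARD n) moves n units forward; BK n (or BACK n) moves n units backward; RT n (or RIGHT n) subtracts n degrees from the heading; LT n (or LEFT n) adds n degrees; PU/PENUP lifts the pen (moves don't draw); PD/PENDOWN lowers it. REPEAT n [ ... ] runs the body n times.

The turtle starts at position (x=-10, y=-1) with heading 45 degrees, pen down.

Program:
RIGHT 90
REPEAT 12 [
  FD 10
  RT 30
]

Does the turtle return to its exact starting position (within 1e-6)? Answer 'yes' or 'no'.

Executing turtle program step by step:
Start: pos=(-10,-1), heading=45, pen down
RT 90: heading 45 -> 315
REPEAT 12 [
  -- iteration 1/12 --
  FD 10: (-10,-1) -> (-2.929,-8.071) [heading=315, draw]
  RT 30: heading 315 -> 285
  -- iteration 2/12 --
  FD 10: (-2.929,-8.071) -> (-0.341,-17.73) [heading=285, draw]
  RT 30: heading 285 -> 255
  -- iteration 3/12 --
  FD 10: (-0.341,-17.73) -> (-2.929,-27.39) [heading=255, draw]
  RT 30: heading 255 -> 225
  -- iteration 4/12 --
  FD 10: (-2.929,-27.39) -> (-10,-34.461) [heading=225, draw]
  RT 30: heading 225 -> 195
  -- iteration 5/12 --
  FD 10: (-10,-34.461) -> (-19.659,-37.049) [heading=195, draw]
  RT 30: heading 195 -> 165
  -- iteration 6/12 --
  FD 10: (-19.659,-37.049) -> (-29.319,-34.461) [heading=165, draw]
  RT 30: heading 165 -> 135
  -- iteration 7/12 --
  FD 10: (-29.319,-34.461) -> (-36.39,-27.39) [heading=135, draw]
  RT 30: heading 135 -> 105
  -- iteration 8/12 --
  FD 10: (-36.39,-27.39) -> (-38.978,-17.73) [heading=105, draw]
  RT 30: heading 105 -> 75
  -- iteration 9/12 --
  FD 10: (-38.978,-17.73) -> (-36.39,-8.071) [heading=75, draw]
  RT 30: heading 75 -> 45
  -- iteration 10/12 --
  FD 10: (-36.39,-8.071) -> (-29.319,-1) [heading=45, draw]
  RT 30: heading 45 -> 15
  -- iteration 11/12 --
  FD 10: (-29.319,-1) -> (-19.659,1.588) [heading=15, draw]
  RT 30: heading 15 -> 345
  -- iteration 12/12 --
  FD 10: (-19.659,1.588) -> (-10,-1) [heading=345, draw]
  RT 30: heading 345 -> 315
]
Final: pos=(-10,-1), heading=315, 12 segment(s) drawn

Start position: (-10, -1)
Final position: (-10, -1)
Distance = 0; < 1e-6 -> CLOSED

Answer: yes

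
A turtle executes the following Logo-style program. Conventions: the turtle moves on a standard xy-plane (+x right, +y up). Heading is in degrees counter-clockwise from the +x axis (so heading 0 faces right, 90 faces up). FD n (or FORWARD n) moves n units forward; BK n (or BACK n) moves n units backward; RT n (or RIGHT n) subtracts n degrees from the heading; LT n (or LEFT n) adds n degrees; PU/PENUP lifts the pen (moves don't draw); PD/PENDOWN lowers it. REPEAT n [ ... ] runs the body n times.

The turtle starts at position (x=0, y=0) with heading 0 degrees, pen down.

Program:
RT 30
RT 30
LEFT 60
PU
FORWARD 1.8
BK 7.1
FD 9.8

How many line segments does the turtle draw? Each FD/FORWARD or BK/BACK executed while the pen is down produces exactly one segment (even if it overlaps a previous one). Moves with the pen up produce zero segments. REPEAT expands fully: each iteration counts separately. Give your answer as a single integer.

Executing turtle program step by step:
Start: pos=(0,0), heading=0, pen down
RT 30: heading 0 -> 330
RT 30: heading 330 -> 300
LT 60: heading 300 -> 0
PU: pen up
FD 1.8: (0,0) -> (1.8,0) [heading=0, move]
BK 7.1: (1.8,0) -> (-5.3,0) [heading=0, move]
FD 9.8: (-5.3,0) -> (4.5,0) [heading=0, move]
Final: pos=(4.5,0), heading=0, 0 segment(s) drawn
Segments drawn: 0

Answer: 0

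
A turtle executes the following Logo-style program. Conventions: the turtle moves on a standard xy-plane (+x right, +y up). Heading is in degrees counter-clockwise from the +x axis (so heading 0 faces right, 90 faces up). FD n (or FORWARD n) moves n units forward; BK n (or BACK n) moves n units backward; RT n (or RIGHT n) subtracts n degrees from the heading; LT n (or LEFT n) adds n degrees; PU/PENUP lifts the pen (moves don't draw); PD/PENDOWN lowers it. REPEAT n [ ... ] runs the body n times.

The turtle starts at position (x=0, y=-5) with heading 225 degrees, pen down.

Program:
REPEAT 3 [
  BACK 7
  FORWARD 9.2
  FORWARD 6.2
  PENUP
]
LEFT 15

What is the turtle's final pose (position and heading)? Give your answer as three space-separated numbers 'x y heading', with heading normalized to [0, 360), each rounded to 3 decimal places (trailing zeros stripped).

Executing turtle program step by step:
Start: pos=(0,-5), heading=225, pen down
REPEAT 3 [
  -- iteration 1/3 --
  BK 7: (0,-5) -> (4.95,-0.05) [heading=225, draw]
  FD 9.2: (4.95,-0.05) -> (-1.556,-6.556) [heading=225, draw]
  FD 6.2: (-1.556,-6.556) -> (-5.94,-10.94) [heading=225, draw]
  PU: pen up
  -- iteration 2/3 --
  BK 7: (-5.94,-10.94) -> (-0.99,-5.99) [heading=225, move]
  FD 9.2: (-0.99,-5.99) -> (-7.495,-12.495) [heading=225, move]
  FD 6.2: (-7.495,-12.495) -> (-11.879,-16.879) [heading=225, move]
  PU: pen up
  -- iteration 3/3 --
  BK 7: (-11.879,-16.879) -> (-6.93,-11.93) [heading=225, move]
  FD 9.2: (-6.93,-11.93) -> (-13.435,-18.435) [heading=225, move]
  FD 6.2: (-13.435,-18.435) -> (-17.819,-22.819) [heading=225, move]
  PU: pen up
]
LT 15: heading 225 -> 240
Final: pos=(-17.819,-22.819), heading=240, 3 segment(s) drawn

Answer: -17.819 -22.819 240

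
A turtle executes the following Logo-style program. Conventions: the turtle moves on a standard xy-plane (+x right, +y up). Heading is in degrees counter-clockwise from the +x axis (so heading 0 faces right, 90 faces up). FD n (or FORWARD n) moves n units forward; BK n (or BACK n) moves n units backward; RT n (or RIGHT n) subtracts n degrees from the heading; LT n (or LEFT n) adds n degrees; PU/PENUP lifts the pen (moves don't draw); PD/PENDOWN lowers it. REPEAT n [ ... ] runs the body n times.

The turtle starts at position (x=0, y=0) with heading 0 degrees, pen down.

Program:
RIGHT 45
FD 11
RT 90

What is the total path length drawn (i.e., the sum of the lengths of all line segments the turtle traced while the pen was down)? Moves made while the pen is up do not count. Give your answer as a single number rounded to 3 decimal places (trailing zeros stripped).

Answer: 11

Derivation:
Executing turtle program step by step:
Start: pos=(0,0), heading=0, pen down
RT 45: heading 0 -> 315
FD 11: (0,0) -> (7.778,-7.778) [heading=315, draw]
RT 90: heading 315 -> 225
Final: pos=(7.778,-7.778), heading=225, 1 segment(s) drawn

Segment lengths:
  seg 1: (0,0) -> (7.778,-7.778), length = 11
Total = 11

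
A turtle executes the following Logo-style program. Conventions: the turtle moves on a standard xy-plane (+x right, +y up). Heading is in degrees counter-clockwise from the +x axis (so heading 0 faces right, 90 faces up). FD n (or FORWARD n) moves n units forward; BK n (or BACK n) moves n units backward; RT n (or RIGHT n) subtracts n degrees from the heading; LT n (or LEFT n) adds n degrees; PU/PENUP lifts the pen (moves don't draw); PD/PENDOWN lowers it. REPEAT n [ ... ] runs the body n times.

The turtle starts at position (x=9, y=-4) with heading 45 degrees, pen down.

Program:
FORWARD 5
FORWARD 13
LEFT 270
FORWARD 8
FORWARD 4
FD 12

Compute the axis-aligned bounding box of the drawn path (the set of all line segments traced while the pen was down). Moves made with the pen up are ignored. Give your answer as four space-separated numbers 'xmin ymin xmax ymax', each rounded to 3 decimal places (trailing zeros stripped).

Answer: 9 -8.243 38.698 8.728

Derivation:
Executing turtle program step by step:
Start: pos=(9,-4), heading=45, pen down
FD 5: (9,-4) -> (12.536,-0.464) [heading=45, draw]
FD 13: (12.536,-0.464) -> (21.728,8.728) [heading=45, draw]
LT 270: heading 45 -> 315
FD 8: (21.728,8.728) -> (27.385,3.071) [heading=315, draw]
FD 4: (27.385,3.071) -> (30.213,0.243) [heading=315, draw]
FD 12: (30.213,0.243) -> (38.698,-8.243) [heading=315, draw]
Final: pos=(38.698,-8.243), heading=315, 5 segment(s) drawn

Segment endpoints: x in {9, 12.536, 21.728, 27.385, 30.213, 38.698}, y in {-8.243, -4, -0.464, 0.243, 3.071, 8.728}
xmin=9, ymin=-8.243, xmax=38.698, ymax=8.728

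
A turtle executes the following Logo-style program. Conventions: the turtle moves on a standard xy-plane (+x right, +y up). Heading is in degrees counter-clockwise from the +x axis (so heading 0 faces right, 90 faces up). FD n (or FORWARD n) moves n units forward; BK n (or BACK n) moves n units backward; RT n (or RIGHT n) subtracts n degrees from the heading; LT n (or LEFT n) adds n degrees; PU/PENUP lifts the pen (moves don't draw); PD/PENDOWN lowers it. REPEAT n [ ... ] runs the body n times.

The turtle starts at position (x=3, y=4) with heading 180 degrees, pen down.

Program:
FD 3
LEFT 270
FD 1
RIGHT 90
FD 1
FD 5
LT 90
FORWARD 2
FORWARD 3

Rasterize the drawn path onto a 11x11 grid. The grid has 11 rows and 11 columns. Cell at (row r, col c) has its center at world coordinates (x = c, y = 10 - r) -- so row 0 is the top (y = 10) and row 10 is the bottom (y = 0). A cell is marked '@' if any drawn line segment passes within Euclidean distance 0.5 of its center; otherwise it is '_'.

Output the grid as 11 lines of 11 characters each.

Segment 0: (3,4) -> (0,4)
Segment 1: (0,4) -> (0,5)
Segment 2: (0,5) -> (1,5)
Segment 3: (1,5) -> (6,5)
Segment 4: (6,5) -> (6,7)
Segment 5: (6,7) -> (6,10)

Answer: ______@____
______@____
______@____
______@____
______@____
@@@@@@@____
@@@@_______
___________
___________
___________
___________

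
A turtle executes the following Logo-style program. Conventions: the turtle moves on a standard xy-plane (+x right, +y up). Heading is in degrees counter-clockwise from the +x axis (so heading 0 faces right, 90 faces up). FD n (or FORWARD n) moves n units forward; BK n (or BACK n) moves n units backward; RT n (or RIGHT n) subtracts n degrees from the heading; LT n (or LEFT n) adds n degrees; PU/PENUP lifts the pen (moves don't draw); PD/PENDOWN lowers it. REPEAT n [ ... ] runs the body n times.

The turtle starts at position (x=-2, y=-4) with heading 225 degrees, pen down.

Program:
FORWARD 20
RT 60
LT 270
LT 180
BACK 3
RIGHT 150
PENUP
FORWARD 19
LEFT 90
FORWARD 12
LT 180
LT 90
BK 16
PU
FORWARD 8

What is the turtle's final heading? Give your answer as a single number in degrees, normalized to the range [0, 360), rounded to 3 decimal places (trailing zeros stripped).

Answer: 105

Derivation:
Executing turtle program step by step:
Start: pos=(-2,-4), heading=225, pen down
FD 20: (-2,-4) -> (-16.142,-18.142) [heading=225, draw]
RT 60: heading 225 -> 165
LT 270: heading 165 -> 75
LT 180: heading 75 -> 255
BK 3: (-16.142,-18.142) -> (-15.366,-15.244) [heading=255, draw]
RT 150: heading 255 -> 105
PU: pen up
FD 19: (-15.366,-15.244) -> (-20.283,3.108) [heading=105, move]
LT 90: heading 105 -> 195
FD 12: (-20.283,3.108) -> (-31.874,0.002) [heading=195, move]
LT 180: heading 195 -> 15
LT 90: heading 15 -> 105
BK 16: (-31.874,0.002) -> (-27.733,-15.452) [heading=105, move]
PU: pen up
FD 8: (-27.733,-15.452) -> (-29.804,-7.725) [heading=105, move]
Final: pos=(-29.804,-7.725), heading=105, 2 segment(s) drawn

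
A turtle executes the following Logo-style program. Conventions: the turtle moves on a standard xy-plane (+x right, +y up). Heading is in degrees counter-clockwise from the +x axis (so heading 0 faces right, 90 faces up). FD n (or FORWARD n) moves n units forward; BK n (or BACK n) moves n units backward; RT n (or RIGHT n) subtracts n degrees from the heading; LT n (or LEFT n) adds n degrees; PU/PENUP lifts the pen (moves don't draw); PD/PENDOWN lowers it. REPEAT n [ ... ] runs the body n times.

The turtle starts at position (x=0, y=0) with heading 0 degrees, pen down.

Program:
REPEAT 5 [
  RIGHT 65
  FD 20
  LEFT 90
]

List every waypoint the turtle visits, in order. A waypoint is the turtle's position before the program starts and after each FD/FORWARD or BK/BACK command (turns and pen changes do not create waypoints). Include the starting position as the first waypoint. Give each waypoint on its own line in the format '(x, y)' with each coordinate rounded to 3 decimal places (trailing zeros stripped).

Answer: (0, 0)
(8.452, -18.126)
(23.773, -30.982)
(43.092, -36.158)
(62.788, -32.685)
(79.171, -21.214)

Derivation:
Executing turtle program step by step:
Start: pos=(0,0), heading=0, pen down
REPEAT 5 [
  -- iteration 1/5 --
  RT 65: heading 0 -> 295
  FD 20: (0,0) -> (8.452,-18.126) [heading=295, draw]
  LT 90: heading 295 -> 25
  -- iteration 2/5 --
  RT 65: heading 25 -> 320
  FD 20: (8.452,-18.126) -> (23.773,-30.982) [heading=320, draw]
  LT 90: heading 320 -> 50
  -- iteration 3/5 --
  RT 65: heading 50 -> 345
  FD 20: (23.773,-30.982) -> (43.092,-36.158) [heading=345, draw]
  LT 90: heading 345 -> 75
  -- iteration 4/5 --
  RT 65: heading 75 -> 10
  FD 20: (43.092,-36.158) -> (62.788,-32.685) [heading=10, draw]
  LT 90: heading 10 -> 100
  -- iteration 5/5 --
  RT 65: heading 100 -> 35
  FD 20: (62.788,-32.685) -> (79.171,-21.214) [heading=35, draw]
  LT 90: heading 35 -> 125
]
Final: pos=(79.171,-21.214), heading=125, 5 segment(s) drawn
Waypoints (6 total):
(0, 0)
(8.452, -18.126)
(23.773, -30.982)
(43.092, -36.158)
(62.788, -32.685)
(79.171, -21.214)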